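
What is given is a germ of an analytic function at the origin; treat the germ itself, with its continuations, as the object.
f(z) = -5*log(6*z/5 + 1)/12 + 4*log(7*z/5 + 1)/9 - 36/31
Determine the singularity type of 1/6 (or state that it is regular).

There is no denominator, hence no pole anywhere.
Branch term log(1 - z/(-5/6)): argument at 1/6 is 6/5, nonzero, so 1/6 is not its branch point (a point on a principal cut is still regular for the continued germ).
Branch term log(1 - z/(-5/7)): argument at 1/6 is 37/30, nonzero, so 1/6 is not its branch point (a point on a principal cut is still regular for the continued germ).
So the germ continues analytically to 1/6.

The point is a regular point.


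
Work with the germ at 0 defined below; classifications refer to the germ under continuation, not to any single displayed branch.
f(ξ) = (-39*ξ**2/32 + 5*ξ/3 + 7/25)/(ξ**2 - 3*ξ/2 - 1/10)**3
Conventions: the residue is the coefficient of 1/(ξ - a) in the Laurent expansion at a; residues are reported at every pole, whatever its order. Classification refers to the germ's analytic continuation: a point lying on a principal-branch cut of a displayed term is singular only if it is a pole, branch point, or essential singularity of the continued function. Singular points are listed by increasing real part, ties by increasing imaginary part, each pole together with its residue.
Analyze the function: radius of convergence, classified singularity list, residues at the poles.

Radius of convergence at 0: -3/4 + (1/20)*sqrt(265).
At 3/4 - (1/20)*sqrt(265): a pole of order 3; residue -(21381/595508)*sqrt(265).
At 3/4 + (1/20)*sqrt(265): a pole of order 3; residue (21381/595508)*sqrt(265).

Denominator factor (ξ**2 - 3*ξ/2 - 1/10)^3: discriminant 53/20, real irrational roots 3/4 + (1/20)*sqrt(265) and 3/4 - (1/20)*sqrt(265); poles of order 3, moduli 3/4 + (1/20)*sqrt(265) and -3/4 + (1/20)*sqrt(265).
The radius of convergence is the smallest modulus among the singular points: -3/4 + (1/20)*sqrt(265).
The factor ξ**2 - 3*ξ/2 - 1/10 splits as (ξ - a)(ξ - a') with a = 3/4 - (1/20)*sqrt(265), a' = 3/4 + (1/20)*sqrt(265). At the order-3 pole a set g(ξ) = (ξ - a)^3*f(ξ) = [-39*ξ**2/32 + 5*ξ/3 + 7/25] / (ξ - a')^3.
Order-3 pole: residue = g''(a)/2; g''(3/4 - (1/20)*sqrt(265)) = -(21381/297754)*sqrt(265), so the residue is -(21381/595508)*sqrt(265).
The factor ξ**2 - 3*ξ/2 - 1/10 splits as (ξ - a)(ξ - a') with a = 3/4 + (1/20)*sqrt(265), a' = 3/4 - (1/20)*sqrt(265). At the order-3 pole a set g(ξ) = (ξ - a)^3*f(ξ) = [-39*ξ**2/32 + 5*ξ/3 + 7/25] / (ξ - a')^3.
Order-3 pole: residue = g''(a)/2; g''(3/4 + (1/20)*sqrt(265)) = (21381/297754)*sqrt(265), so the residue is (21381/595508)*sqrt(265).
List the singular points by increasing real part (a conjugate pair: the negative imaginary part first).


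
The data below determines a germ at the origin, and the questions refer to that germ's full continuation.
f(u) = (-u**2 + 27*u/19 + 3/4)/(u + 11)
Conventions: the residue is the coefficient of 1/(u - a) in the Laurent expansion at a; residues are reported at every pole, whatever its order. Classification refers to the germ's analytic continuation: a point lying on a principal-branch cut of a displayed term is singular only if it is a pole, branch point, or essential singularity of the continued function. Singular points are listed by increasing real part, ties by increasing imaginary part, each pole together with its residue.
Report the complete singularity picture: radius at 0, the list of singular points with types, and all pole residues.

Denominator factor (u + 11): pole of order 1 at -11, modulus 11.
The radius of convergence is the smallest modulus among the singular points: 11.
At the order-1 pole -11 set g(u) = (u - (-11))*f(u) = -u**2 + 27*u/19 + 3/4.
Simple pole: residue = g(a) at a = -11, which is -10327/76.

Radius of convergence at 0: 11.
At -11: a pole of order 1; residue -10327/76.


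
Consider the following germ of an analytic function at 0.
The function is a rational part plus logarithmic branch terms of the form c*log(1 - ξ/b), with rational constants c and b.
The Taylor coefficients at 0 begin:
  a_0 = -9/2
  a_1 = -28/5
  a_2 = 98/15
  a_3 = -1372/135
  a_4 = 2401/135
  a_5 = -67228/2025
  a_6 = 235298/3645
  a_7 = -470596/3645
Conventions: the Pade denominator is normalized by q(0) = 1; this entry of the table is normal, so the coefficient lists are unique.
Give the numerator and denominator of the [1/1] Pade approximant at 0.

The Pade approximant has numerator coefficients [-9/2, -217/20]; denominator coefficients [1, 7/6].

Taylor coefficients needed (read off): a_0 = -9/2, a_1 = -28/5, a_2 = 98/15.
Write the denominator as Q(ξ) = 1 + q1*ξ. Requiring Q*f - P = O(ξ^3) with deg P <= 1 kills the coefficients of ξ^2..ξ^2 in Q*f:
  ξ^2: a_2 + q1*a_1 = 0, i.e. 98/15 + (-28/5)*q1 = 0.
Solving this linear system: q1 = 7/6.
The numerator is Q*f truncated at degree 1: P0 = a_0 = -9/2; P1 = a_1 + q1*a_0 = -217/20.


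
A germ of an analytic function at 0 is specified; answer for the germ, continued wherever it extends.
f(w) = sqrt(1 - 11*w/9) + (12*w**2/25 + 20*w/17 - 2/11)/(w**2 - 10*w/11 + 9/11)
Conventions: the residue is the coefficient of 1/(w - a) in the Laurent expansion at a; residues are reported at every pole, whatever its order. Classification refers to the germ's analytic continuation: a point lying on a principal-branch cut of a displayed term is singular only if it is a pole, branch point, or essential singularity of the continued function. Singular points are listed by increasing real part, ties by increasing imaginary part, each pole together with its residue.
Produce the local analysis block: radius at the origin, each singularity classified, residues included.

Radius of convergence at 0: 9/11.
At (5/11) - ((1/11)*sqrt(74))*i: a pole of order 1; residue (754/935) + ((4077/345950)*sqrt(74))*i.
At (5/11) + ((1/11)*sqrt(74))*i: a pole of order 1; residue (754/935) - ((4077/345950)*sqrt(74))*i.
At 9/11: an algebraic (square-root) branch point.

Denominator factor (w**2 - 10*w/11 + 9/11): discriminant -296/121, complex-conjugate roots (5/11) + ((1/11)*sqrt(74))*i and (5/11) - ((1/11)*sqrt(74))*i; poles of order 1, moduli (3/11)*sqrt(11) and (3/11)*sqrt(11).
Branch term (1)*sqrt(1 - w/(9/11)): its argument vanishes at w = 9/11, a square-root branch point, modulus 9/11.
The radius of convergence is the smallest modulus among the singular points: 9/11.
The branch term is analytic at (5/11) - ((1/11)*sqrt(74))*i and contributes nothing to the residue; only the rational part matters.
The factor w**2 - 10*w/11 + 9/11 splits as (w - a)(w - a') with a = (5/11) - ((1/11)*sqrt(74))*i, a' = (5/11) + ((1/11)*sqrt(74))*i. At the order-1 pole a set g(w) = (w - a)*(rational part) = [12*w**2/25 + 20*w/17 - 2/11] / (w - a').
Simple pole: residue = g(a) at a = (5/11) - ((1/11)*sqrt(74))*i, which is (754/935) + ((4077/345950)*sqrt(74))*i.
The branch term is analytic at (5/11) + ((1/11)*sqrt(74))*i and contributes nothing to the residue; only the rational part matters.
The factor w**2 - 10*w/11 + 9/11 splits as (w - a)(w - a') with a = (5/11) + ((1/11)*sqrt(74))*i, a' = (5/11) - ((1/11)*sqrt(74))*i. At the order-1 pole a set g(w) = (w - a)*(rational part) = [12*w**2/25 + 20*w/17 - 2/11] / (w - a').
Simple pole: residue = g(a) at a = (5/11) + ((1/11)*sqrt(74))*i, which is (754/935) - ((4077/345950)*sqrt(74))*i.
List the singular points by increasing real part (a conjugate pair: the negative imaginary part first).


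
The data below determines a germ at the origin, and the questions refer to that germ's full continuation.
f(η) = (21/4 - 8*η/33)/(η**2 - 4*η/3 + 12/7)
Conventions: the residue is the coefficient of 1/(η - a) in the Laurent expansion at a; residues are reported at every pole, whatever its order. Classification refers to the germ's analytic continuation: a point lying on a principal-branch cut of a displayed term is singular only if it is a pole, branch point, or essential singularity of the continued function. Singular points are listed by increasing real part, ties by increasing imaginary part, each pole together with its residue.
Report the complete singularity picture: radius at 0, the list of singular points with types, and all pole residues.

Denominator factor (η**2 - 4*η/3 + 12/7): discriminant -320/63, complex-conjugate roots (2/3) + ((4/21)*sqrt(35))*i and (2/3) - ((4/21)*sqrt(35))*i; poles of order 1, moduli (2/7)*sqrt(21) and (2/7)*sqrt(21).
The radius of convergence is the smallest modulus among the singular points: (2/7)*sqrt(21).
The factor η**2 - 4*η/3 + 12/7 splits as (η - a)(η - a') with a = (2/3) - ((4/21)*sqrt(35))*i, a' = (2/3) + ((4/21)*sqrt(35))*i. At the order-1 pole a set g(η) = (η - a)*f(η) = [21/4 - 8*η/33] / (η - a').
Simple pole: residue = g(a) at a = (2/3) - ((4/21)*sqrt(35))*i, which is (-4/33) + ((403/1056)*sqrt(35))*i.
The factor η**2 - 4*η/3 + 12/7 splits as (η - a)(η - a') with a = (2/3) + ((4/21)*sqrt(35))*i, a' = (2/3) - ((4/21)*sqrt(35))*i. At the order-1 pole a set g(η) = (η - a)*f(η) = [21/4 - 8*η/33] / (η - a').
Simple pole: residue = g(a) at a = (2/3) + ((4/21)*sqrt(35))*i, which is (-4/33) - ((403/1056)*sqrt(35))*i.
List the singular points by increasing real part (a conjugate pair: the negative imaginary part first).

Radius of convergence at 0: (2/7)*sqrt(21).
At (2/3) - ((4/21)*sqrt(35))*i: a pole of order 1; residue (-4/33) + ((403/1056)*sqrt(35))*i.
At (2/3) + ((4/21)*sqrt(35))*i: a pole of order 1; residue (-4/33) - ((403/1056)*sqrt(35))*i.


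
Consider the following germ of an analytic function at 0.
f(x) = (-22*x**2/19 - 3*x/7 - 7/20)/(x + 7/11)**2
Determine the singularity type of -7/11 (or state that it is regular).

The point is a pole of order 2.

The denominator factor x + 7/11 vanishes at -7/11 and appears to the power 2; the numerator there equals -2283/4180, nonzero, and no other factor vanishes.
Hence a pole whose order is the multiplicity, 2.


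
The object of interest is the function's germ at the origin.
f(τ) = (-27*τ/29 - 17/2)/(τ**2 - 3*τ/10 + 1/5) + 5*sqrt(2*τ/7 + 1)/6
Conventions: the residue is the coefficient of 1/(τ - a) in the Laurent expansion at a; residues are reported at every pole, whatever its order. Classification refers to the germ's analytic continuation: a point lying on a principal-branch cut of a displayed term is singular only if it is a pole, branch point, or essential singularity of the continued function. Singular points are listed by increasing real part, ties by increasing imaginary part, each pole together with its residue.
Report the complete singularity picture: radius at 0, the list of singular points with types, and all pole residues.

Radius of convergence at 0: (1/5)*sqrt(5).
At -7/2: an algebraic (square-root) branch point.
At (3/20) - ((1/20)*sqrt(71))*i: a pole of order 1; residue (-27/58) - ((5011/4118)*sqrt(71))*i.
At (3/20) + ((1/20)*sqrt(71))*i: a pole of order 1; residue (-27/58) + ((5011/4118)*sqrt(71))*i.

Denominator factor (τ**2 - 3*τ/10 + 1/5): discriminant -71/100, complex-conjugate roots (3/20) + ((1/20)*sqrt(71))*i and (3/20) - ((1/20)*sqrt(71))*i; poles of order 1, moduli (1/5)*sqrt(5) and (1/5)*sqrt(5).
Branch term (5/6)*sqrt(1 - τ/(-7/2)): its argument vanishes at τ = -7/2, a square-root branch point, modulus 7/2.
The radius of convergence is the smallest modulus among the singular points: (1/5)*sqrt(5).
The branch term is analytic at (3/20) - ((1/20)*sqrt(71))*i and contributes nothing to the residue; only the rational part matters.
The factor τ**2 - 3*τ/10 + 1/5 splits as (τ - a)(τ - a') with a = (3/20) - ((1/20)*sqrt(71))*i, a' = (3/20) + ((1/20)*sqrt(71))*i. At the order-1 pole a set g(τ) = (τ - a)*(rational part) = [-27*τ/29 - 17/2] / (τ - a').
Simple pole: residue = g(a) at a = (3/20) - ((1/20)*sqrt(71))*i, which is (-27/58) - ((5011/4118)*sqrt(71))*i.
The branch term is analytic at (3/20) + ((1/20)*sqrt(71))*i and contributes nothing to the residue; only the rational part matters.
The factor τ**2 - 3*τ/10 + 1/5 splits as (τ - a)(τ - a') with a = (3/20) + ((1/20)*sqrt(71))*i, a' = (3/20) - ((1/20)*sqrt(71))*i. At the order-1 pole a set g(τ) = (τ - a)*(rational part) = [-27*τ/29 - 17/2] / (τ - a').
Simple pole: residue = g(a) at a = (3/20) + ((1/20)*sqrt(71))*i, which is (-27/58) + ((5011/4118)*sqrt(71))*i.
List the singular points by increasing real part (a conjugate pair: the negative imaginary part first).


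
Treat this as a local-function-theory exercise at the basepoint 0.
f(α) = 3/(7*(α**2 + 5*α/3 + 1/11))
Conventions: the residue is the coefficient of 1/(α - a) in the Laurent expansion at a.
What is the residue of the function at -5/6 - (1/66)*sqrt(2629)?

The factor α**2 + 5*α/3 + 1/11 splits as (α - a)(α - a') with a = -5/6 - (1/66)*sqrt(2629), a' = -5/6 + (1/66)*sqrt(2629). At the order-1 pole a set g(α) = (α - a)*f(α) = [3/7] / (α - a').
Simple pole: residue = g(a) at a = -5/6 - (1/66)*sqrt(2629), which is -(9/1673)*sqrt(2629).

The residue is -(9/1673)*sqrt(2629).


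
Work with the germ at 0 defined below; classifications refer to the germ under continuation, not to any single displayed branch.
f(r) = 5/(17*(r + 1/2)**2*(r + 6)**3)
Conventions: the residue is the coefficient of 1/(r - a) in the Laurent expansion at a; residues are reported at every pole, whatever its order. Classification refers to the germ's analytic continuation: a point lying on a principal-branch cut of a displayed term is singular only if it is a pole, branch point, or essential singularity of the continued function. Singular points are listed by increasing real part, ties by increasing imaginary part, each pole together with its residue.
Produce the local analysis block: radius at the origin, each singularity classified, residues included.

Denominator factor (r + 1/2)^2: pole of order 2 at -1/2, modulus 1/2.
Denominator factor (r + 6)^3: pole of order 3 at -6, modulus 6.
The radius of convergence is the smallest modulus among the singular points: 1/2.
At the order-3 pole -6 set g(r) = (r - (-6))^3*f(r) = 5/(17*(r + 1/2)**2).
Order-3 pole: residue = g''(a)/2; g''(-6) = 480/248897, so the residue is 240/248897.
At the order-2 pole -1/2 set g(r) = (r - (-1/2))^2*f(r) = 5/(17*(r + 6)**3).
Order-2 pole: residue = g'(a); g'(-1/2) = -240/248897, so the residue is -240/248897.
List the singular points by increasing real part (a conjugate pair: the negative imaginary part first).

Radius of convergence at 0: 1/2.
At -6: a pole of order 3; residue 240/248897.
At -1/2: a pole of order 2; residue -240/248897.


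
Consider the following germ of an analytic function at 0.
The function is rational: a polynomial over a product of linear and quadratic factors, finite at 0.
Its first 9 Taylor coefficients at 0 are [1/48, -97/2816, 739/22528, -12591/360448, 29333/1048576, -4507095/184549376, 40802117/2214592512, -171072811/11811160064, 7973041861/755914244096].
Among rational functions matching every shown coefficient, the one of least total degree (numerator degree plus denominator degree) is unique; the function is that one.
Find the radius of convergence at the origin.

The radius of convergence is -3/8 + (1/8)*sqrt(265).

No rational of total degree below 7 reproduces all 9 coefficients; solving the [1/6] Pade equations on them gives f(ζ) = (16*ζ/11 - 4/3)/(ζ**2 - 3*ζ/4 - 4)**3, whose expansion matches every shown term.
Denominator factor (ζ**2 - 3*ζ/4 - 4)^3: discriminant 265/16, real irrational roots 3/8 + (1/8)*sqrt(265) and 3/8 - (1/8)*sqrt(265); poles of order 3, moduli 3/8 + (1/8)*sqrt(265) and -3/8 + (1/8)*sqrt(265).
The radius of convergence is the smallest modulus among the singular points: -3/8 + (1/8)*sqrt(265).


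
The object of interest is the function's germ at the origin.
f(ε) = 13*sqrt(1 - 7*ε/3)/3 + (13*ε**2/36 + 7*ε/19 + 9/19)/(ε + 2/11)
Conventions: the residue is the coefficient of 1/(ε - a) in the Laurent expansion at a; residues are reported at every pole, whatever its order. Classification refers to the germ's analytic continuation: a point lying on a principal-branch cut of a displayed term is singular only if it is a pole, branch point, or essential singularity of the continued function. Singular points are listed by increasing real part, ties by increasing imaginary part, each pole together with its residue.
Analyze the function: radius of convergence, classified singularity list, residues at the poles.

Radius of convergence at 0: 2/11.
At -2/11: a pole of order 1; residue 8662/20691.
At 3/7: an algebraic (square-root) branch point.

Denominator factor (ε + 2/11): pole of order 1 at -2/11, modulus 2/11.
Branch term (13/3)*sqrt(1 - ε/(3/7)): its argument vanishes at ε = 3/7, a square-root branch point, modulus 3/7.
The radius of convergence is the smallest modulus among the singular points: 2/11.
The branch term is analytic at -2/11 and contributes nothing to the residue; only the rational part matters.
At the order-1 pole -2/11 set g(ε) = (ε - (-2/11))*(rational part) = 13*ε**2/36 + 7*ε/19 + 9/19.
Simple pole: residue = g(a) at a = -2/11, which is 8662/20691.
List the singular points by increasing real part (a conjugate pair: the negative imaginary part first).


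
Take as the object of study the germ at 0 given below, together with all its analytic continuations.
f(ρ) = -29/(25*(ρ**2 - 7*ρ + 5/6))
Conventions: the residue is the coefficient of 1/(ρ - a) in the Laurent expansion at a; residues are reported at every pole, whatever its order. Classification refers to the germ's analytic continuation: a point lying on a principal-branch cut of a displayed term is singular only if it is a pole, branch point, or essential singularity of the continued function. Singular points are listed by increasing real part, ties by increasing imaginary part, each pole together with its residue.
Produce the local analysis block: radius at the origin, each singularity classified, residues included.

Radius of convergence at 0: 7/2 - (1/6)*sqrt(411).
At 7/2 - (1/6)*sqrt(411): a pole of order 1; residue (29/3425)*sqrt(411).
At 7/2 + (1/6)*sqrt(411): a pole of order 1; residue -(29/3425)*sqrt(411).

Denominator factor (ρ**2 - 7*ρ + 5/6): discriminant 137/3, real irrational roots 7/2 + (1/6)*sqrt(411) and 7/2 - (1/6)*sqrt(411); poles of order 1, moduli 7/2 + (1/6)*sqrt(411) and 7/2 - (1/6)*sqrt(411).
The radius of convergence is the smallest modulus among the singular points: 7/2 - (1/6)*sqrt(411).
The factor ρ**2 - 7*ρ + 5/6 splits as (ρ - a)(ρ - a') with a = 7/2 - (1/6)*sqrt(411), a' = 7/2 + (1/6)*sqrt(411). At the order-1 pole a set g(ρ) = (ρ - a)*f(ρ) = [-29/25] / (ρ - a').
Simple pole: residue = g(a) at a = 7/2 - (1/6)*sqrt(411), which is (29/3425)*sqrt(411).
The factor ρ**2 - 7*ρ + 5/6 splits as (ρ - a)(ρ - a') with a = 7/2 + (1/6)*sqrt(411), a' = 7/2 - (1/6)*sqrt(411). At the order-1 pole a set g(ρ) = (ρ - a)*f(ρ) = [-29/25] / (ρ - a').
Simple pole: residue = g(a) at a = 7/2 + (1/6)*sqrt(411), which is -(29/3425)*sqrt(411).
List the singular points by increasing real part (a conjugate pair: the negative imaginary part first).


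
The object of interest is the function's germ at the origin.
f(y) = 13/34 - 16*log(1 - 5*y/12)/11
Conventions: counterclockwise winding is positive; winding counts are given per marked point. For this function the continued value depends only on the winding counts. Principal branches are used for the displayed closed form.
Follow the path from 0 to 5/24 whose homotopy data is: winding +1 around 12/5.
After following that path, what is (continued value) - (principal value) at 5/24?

The rational part is single-valued and drops out of the difference; each branch term changes only by its own monodromy.
(-16/11)*log(1 - y/(12/5)): each positive loop around 12/5 adds 2*pi*i to the log, so winding +1 contributes (-16/11)*(1)*2*pi*i = -(32/11)*pi*i.
Summing the contributions at y = 5/24 gives -(32/11)*pi*i.

Continued minus principal equals -(32/11)*pi*i.


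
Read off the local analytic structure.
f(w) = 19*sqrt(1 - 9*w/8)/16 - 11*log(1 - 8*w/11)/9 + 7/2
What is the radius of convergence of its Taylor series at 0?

The radius of convergence is 8/9.

Branch term (19/16)*sqrt(1 - w/(8/9)): its argument vanishes at w = 8/9, a square-root branch point, modulus 8/9.
Branch term (-11/9)*log(1 - w/(11/8)): its argument vanishes at w = 11/8, a logarithmic branch point, modulus 11/8.
The radius of convergence is the smallest modulus among the singular points: 8/9.


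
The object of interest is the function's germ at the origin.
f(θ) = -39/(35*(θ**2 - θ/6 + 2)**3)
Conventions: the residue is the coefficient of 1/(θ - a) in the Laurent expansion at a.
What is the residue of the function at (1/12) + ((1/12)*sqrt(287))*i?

The factor θ**2 - θ/6 + 2 splits as (θ - a)(θ - a') with a = (1/12) + ((1/12)*sqrt(287))*i, a' = (1/12) - ((1/12)*sqrt(287))*i. At the order-3 pole a set g(θ) = (θ - a)^3*f(θ) = [-39/35] / (θ - a')^3.
Order-3 pole: residue = g''(a)/2; g''((1/12) + ((1/12)*sqrt(287))*i) = ((3639168/827396605)*sqrt(287))*i, so the residue is ((1819584/827396605)*sqrt(287))*i.

The residue is ((1819584/827396605)*sqrt(287))*i.


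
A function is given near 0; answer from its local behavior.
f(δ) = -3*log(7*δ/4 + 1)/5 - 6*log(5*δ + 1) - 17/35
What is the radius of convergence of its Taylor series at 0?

Branch term (-6)*log(1 - δ/(-1/5)): its argument vanishes at δ = -1/5, a logarithmic branch point, modulus 1/5.
Branch term (-3/5)*log(1 - δ/(-4/7)): its argument vanishes at δ = -4/7, a logarithmic branch point, modulus 4/7.
The radius of convergence is the smallest modulus among the singular points: 1/5.

The radius of convergence is 1/5.


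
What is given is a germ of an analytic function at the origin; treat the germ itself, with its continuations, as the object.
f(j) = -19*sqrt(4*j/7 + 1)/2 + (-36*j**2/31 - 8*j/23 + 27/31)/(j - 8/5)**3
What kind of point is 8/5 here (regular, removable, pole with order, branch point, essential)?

The point is a pole of order 3.

The denominator factor j - 8/5 vanishes at 8/5 and appears to the power 3; the numerator there equals -47387/17825, nonzero, and no other factor vanishes.
The branch terms are analytic at this point.
Hence a pole whose order is the multiplicity, 3.


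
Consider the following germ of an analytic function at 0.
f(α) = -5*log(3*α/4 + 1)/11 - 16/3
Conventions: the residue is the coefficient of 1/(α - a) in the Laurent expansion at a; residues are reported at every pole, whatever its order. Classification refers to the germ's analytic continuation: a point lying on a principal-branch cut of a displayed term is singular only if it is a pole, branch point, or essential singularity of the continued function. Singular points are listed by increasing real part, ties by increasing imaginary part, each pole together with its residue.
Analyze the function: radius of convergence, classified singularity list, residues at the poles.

Branch term (-5/11)*log(1 - α/(-4/3)): its argument vanishes at α = -4/3, a logarithmic branch point, modulus 4/3.
The radius of convergence is the smallest modulus among the singular points: 4/3.

Radius of convergence at 0: 4/3.
At -4/3: a logarithmic branch point.


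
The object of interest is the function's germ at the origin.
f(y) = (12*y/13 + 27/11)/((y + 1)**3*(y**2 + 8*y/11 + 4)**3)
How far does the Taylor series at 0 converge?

Denominator factor (y**2 + 8*y/11 + 4)^3: discriminant -1872/121, complex-conjugate roots (-4/11) + ((6/11)*sqrt(13))*i and (-4/11) - ((6/11)*sqrt(13))*i; poles of order 3, moduli 2 and 2.
Denominator factor (y + 1)^3: pole of order 3 at -1, modulus 1.
The radius of convergence is the smallest modulus among the singular points: 1.

The radius of convergence is 1.


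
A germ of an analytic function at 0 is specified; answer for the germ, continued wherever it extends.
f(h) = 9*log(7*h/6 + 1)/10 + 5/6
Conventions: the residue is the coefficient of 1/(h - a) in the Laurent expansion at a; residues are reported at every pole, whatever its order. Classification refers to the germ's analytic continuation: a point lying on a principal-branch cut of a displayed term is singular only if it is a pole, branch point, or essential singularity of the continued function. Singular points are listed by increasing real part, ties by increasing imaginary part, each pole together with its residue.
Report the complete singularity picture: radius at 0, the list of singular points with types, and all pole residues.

Branch term (9/10)*log(1 - h/(-6/7)): its argument vanishes at h = -6/7, a logarithmic branch point, modulus 6/7.
The radius of convergence is the smallest modulus among the singular points: 6/7.

Radius of convergence at 0: 6/7.
At -6/7: a logarithmic branch point.


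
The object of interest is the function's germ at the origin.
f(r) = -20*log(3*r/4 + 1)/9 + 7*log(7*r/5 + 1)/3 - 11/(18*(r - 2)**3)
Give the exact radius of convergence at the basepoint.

Denominator factor (r - 2)^3: pole of order 3 at 2, modulus 2.
Branch term (7/3)*log(1 - r/(-5/7)): its argument vanishes at r = -5/7, a logarithmic branch point, modulus 5/7.
Branch term (-20/9)*log(1 - r/(-4/3)): its argument vanishes at r = -4/3, a logarithmic branch point, modulus 4/3.
The radius of convergence is the smallest modulus among the singular points: 5/7.

The radius of convergence is 5/7.


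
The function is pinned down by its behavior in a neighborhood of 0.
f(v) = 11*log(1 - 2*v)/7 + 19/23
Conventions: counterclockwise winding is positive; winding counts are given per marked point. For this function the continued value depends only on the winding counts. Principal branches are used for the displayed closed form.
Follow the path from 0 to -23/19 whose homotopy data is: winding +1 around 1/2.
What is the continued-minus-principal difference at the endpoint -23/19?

Continued minus principal equals (22/7)*pi*i.

The rational part is single-valued and drops out of the difference; each branch term changes only by its own monodromy.
(11/7)*log(1 - v/(1/2)): each positive loop around 1/2 adds 2*pi*i to the log, so winding +1 contributes (11/7)*(1)*2*pi*i = (22/7)*pi*i.
Summing the contributions at v = -23/19 gives (22/7)*pi*i.


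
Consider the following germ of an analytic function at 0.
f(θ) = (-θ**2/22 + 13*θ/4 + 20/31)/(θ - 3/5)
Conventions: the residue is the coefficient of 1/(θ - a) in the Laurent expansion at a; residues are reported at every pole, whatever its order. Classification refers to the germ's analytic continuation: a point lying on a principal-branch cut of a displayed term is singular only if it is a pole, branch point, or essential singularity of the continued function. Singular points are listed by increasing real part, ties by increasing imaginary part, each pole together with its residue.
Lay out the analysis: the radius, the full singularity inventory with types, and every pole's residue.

Denominator factor (θ - 3/5): pole of order 1 at 3/5, modulus 3/5.
The radius of convergence is the smallest modulus among the singular points: 3/5.
At the order-1 pole 3/5 set g(θ) = (θ - (3/5))*f(θ) = -θ**2/22 + 13*θ/4 + 20/31.
Simple pole: residue = g(a) at a = 3/5, which is 87937/34100.

Radius of convergence at 0: 3/5.
At 3/5: a pole of order 1; residue 87937/34100.


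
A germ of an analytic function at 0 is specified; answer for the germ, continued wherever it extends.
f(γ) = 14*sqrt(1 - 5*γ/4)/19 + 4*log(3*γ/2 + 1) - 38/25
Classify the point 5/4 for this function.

The point is a regular point.

There is no denominator, hence no pole anywhere.
Branch term log(1 - γ/(-2/3)): argument at 5/4 is 23/8, nonzero, so 5/4 is not its branch point (a point on a principal cut is still regular for the continued germ).
Branch term sqrt(1 - γ/(4/5)): argument at 5/4 is -9/16, nonzero, so 5/4 is not its branch point (a point on a principal cut is still regular for the continued germ).
So the germ continues analytically to 5/4.


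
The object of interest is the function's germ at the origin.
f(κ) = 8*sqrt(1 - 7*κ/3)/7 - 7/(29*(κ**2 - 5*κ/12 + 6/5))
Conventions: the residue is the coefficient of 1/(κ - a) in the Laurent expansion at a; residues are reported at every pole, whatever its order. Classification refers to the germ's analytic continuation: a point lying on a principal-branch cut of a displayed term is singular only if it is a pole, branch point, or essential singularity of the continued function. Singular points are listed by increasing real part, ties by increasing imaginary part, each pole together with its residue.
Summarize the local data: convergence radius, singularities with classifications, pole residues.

Denominator factor (κ**2 - 5*κ/12 + 6/5): discriminant -3331/720, complex-conjugate roots (5/24) + ((1/120)*sqrt(16655))*i and (5/24) - ((1/120)*sqrt(16655))*i; poles of order 1, moduli (1/5)*sqrt(30) and (1/5)*sqrt(30).
Branch term (8/7)*sqrt(1 - κ/(3/7)): its argument vanishes at κ = 3/7, a square-root branch point, modulus 3/7.
The radius of convergence is the smallest modulus among the singular points: 3/7.
The branch term is analytic at (5/24) - ((1/120)*sqrt(16655))*i and contributes nothing to the residue; only the rational part matters.
The factor κ**2 - 5*κ/12 + 6/5 splits as (κ - a)(κ - a') with a = (5/24) - ((1/120)*sqrt(16655))*i, a' = (5/24) + ((1/120)*sqrt(16655))*i. At the order-1 pole a set g(κ) = (κ - a)*(rational part) = [-7/29] / (κ - a').
Simple pole: residue = g(a) at a = (5/24) - ((1/120)*sqrt(16655))*i, which is -((84/96599)*sqrt(16655))*i.
The branch term is analytic at (5/24) + ((1/120)*sqrt(16655))*i and contributes nothing to the residue; only the rational part matters.
The factor κ**2 - 5*κ/12 + 6/5 splits as (κ - a)(κ - a') with a = (5/24) + ((1/120)*sqrt(16655))*i, a' = (5/24) - ((1/120)*sqrt(16655))*i. At the order-1 pole a set g(κ) = (κ - a)*(rational part) = [-7/29] / (κ - a').
Simple pole: residue = g(a) at a = (5/24) + ((1/120)*sqrt(16655))*i, which is ((84/96599)*sqrt(16655))*i.
List the singular points by increasing real part (a conjugate pair: the negative imaginary part first).

Radius of convergence at 0: 3/7.
At (5/24) - ((1/120)*sqrt(16655))*i: a pole of order 1; residue -((84/96599)*sqrt(16655))*i.
At (5/24) + ((1/120)*sqrt(16655))*i: a pole of order 1; residue ((84/96599)*sqrt(16655))*i.
At 3/7: an algebraic (square-root) branch point.


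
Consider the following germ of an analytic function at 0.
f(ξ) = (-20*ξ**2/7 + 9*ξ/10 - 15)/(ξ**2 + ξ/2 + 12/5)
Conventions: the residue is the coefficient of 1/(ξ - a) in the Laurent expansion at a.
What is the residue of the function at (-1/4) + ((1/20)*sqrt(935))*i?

The factor ξ**2 + ξ/2 + 12/5 splits as (ξ - a)(ξ - a') with a = (-1/4) + ((1/20)*sqrt(935))*i, a' = (-1/4) - ((1/20)*sqrt(935))*i. At the order-1 pole a set g(ξ) = (ξ - a)*f(ξ) = [-20*ξ**2/7 + 9*ξ/10 - 15] / (ξ - a').
Simple pole: residue = g(a) at a = (-1/4) + ((1/20)*sqrt(935))*i, which is (163/140) + ((349/3740)*sqrt(935))*i.

The residue is (163/140) + ((349/3740)*sqrt(935))*i.


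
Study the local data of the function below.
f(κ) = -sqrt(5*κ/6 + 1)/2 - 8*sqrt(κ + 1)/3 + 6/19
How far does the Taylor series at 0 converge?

The radius of convergence is 1.

Branch term (-1/2)*sqrt(1 - κ/(-6/5)): its argument vanishes at κ = -6/5, a square-root branch point, modulus 6/5.
Branch term (-8/3)*sqrt(1 - κ/(-1)): its argument vanishes at κ = -1, a square-root branch point, modulus 1.
The radius of convergence is the smallest modulus among the singular points: 1.


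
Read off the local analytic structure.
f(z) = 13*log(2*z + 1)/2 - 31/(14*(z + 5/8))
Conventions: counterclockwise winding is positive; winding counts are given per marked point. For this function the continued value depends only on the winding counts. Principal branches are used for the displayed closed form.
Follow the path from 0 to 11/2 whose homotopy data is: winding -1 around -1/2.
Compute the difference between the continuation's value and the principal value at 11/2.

The rational part is single-valued and drops out of the difference; each branch term changes only by its own monodromy.
(13/2)*log(1 - z/(-1/2)): each positive loop around -1/2 adds 2*pi*i to the log, so winding -1 contributes (13/2)*(-1)*2*pi*i = -(13)*pi*i.
Summing the contributions at z = 11/2 gives -(13)*pi*i.

Continued minus principal equals -(13)*pi*i.


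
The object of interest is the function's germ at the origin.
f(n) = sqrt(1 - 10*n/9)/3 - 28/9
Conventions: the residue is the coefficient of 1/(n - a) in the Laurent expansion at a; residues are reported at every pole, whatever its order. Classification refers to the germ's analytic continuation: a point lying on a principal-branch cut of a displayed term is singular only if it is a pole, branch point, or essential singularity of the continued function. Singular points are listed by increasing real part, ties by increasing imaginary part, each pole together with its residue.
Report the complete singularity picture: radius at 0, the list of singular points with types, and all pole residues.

Radius of convergence at 0: 9/10.
At 9/10: an algebraic (square-root) branch point.

Branch term (1/3)*sqrt(1 - n/(9/10)): its argument vanishes at n = 9/10, a square-root branch point, modulus 9/10.
The radius of convergence is the smallest modulus among the singular points: 9/10.


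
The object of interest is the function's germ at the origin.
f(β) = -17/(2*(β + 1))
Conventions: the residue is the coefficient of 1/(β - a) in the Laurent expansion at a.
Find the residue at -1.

At the order-1 pole -1 set g(β) = (β - (-1))*f(β) = -17/2.
Simple pole: residue = g(a) at a = -1, which is -17/2.

The residue is -17/2.


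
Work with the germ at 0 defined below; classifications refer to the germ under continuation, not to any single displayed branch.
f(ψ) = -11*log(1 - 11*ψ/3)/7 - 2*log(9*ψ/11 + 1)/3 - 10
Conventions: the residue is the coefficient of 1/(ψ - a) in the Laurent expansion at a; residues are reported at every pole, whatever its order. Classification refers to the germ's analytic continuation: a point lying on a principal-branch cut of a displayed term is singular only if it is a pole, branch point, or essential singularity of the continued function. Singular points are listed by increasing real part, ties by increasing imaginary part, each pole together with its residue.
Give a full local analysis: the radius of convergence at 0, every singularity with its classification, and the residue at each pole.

Branch term (-2/3)*log(1 - ψ/(-11/9)): its argument vanishes at ψ = -11/9, a logarithmic branch point, modulus 11/9.
Branch term (-11/7)*log(1 - ψ/(3/11)): its argument vanishes at ψ = 3/11, a logarithmic branch point, modulus 3/11.
The radius of convergence is the smallest modulus among the singular points: 3/11.
List the singular points by increasing real part (a conjugate pair: the negative imaginary part first).

Radius of convergence at 0: 3/11.
At -11/9: a logarithmic branch point.
At 3/11: a logarithmic branch point.


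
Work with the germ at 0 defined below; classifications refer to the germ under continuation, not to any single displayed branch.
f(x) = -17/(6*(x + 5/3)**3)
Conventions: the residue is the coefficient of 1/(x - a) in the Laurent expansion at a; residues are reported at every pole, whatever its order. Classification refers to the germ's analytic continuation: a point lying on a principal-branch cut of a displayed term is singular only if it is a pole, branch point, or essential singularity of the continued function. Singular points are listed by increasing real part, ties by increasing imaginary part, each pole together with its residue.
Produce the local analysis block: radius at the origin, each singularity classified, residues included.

Denominator factor (x + 5/3)^3: pole of order 3 at -5/3, modulus 5/3.
The radius of convergence is the smallest modulus among the singular points: 5/3.
At the order-3 pole -5/3 set g(x) = (x - (-5/3))^3*f(x) = -17/6.
Order-3 pole: residue = g''(a)/2; g''(-5/3) = 0, so the residue is 0.

Radius of convergence at 0: 5/3.
At -5/3: a pole of order 3; residue 0.


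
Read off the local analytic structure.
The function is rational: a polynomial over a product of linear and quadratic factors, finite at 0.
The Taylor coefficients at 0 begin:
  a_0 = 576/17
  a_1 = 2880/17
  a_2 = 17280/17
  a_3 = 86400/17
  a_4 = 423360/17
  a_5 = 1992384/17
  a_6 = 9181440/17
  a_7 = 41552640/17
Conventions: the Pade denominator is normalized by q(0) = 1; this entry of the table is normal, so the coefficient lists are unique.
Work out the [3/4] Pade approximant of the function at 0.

The Pade approximant has numerator coefficients [576/17, -360/17, 192/17, -384/85]; denominator coefficients [1, -45/8, -37/24, 1053/40, 187/8].

Taylor coefficients needed (read off): a_0 = 576/17, a_1 = 2880/17, a_2 = 17280/17, a_3 = 86400/17, a_4 = 423360/17, a_5 = 1992384/17, a_6 = 9181440/17, a_7 = 41552640/17.
Write the denominator as Q(δ) = 1 + q1*δ + q2*δ^2 + q3*δ^3 + q4*δ^4. Requiring Q*f - P = O(δ^8) with deg P <= 3 kills the coefficients of δ^4..δ^7 in Q*f:
  δ^4: a_4 + q1*a_3 + q2*a_2 + q3*a_1 + q4*a_0 = 0, i.e. 423360/17 + (86400/17)*q1 + (17280/17)*q2 + (2880/17)*q3 + (576/17)*q4 = 0.
  δ^5: a_5 + q1*a_4 + q2*a_3 + q3*a_2 + q4*a_1 = 0, i.e. 1992384/17 + (423360/17)*q1 + (86400/17)*q2 + (17280/17)*q3 + (2880/17)*q4 = 0.
  δ^6: a_6 + q1*a_5 + q2*a_4 + q3*a_3 + q4*a_2 = 0, i.e. 9181440/17 + (1992384/17)*q1 + (423360/17)*q2 + (86400/17)*q3 + (17280/17)*q4 = 0.
  δ^7: a_7 + q1*a_6 + q2*a_5 + q3*a_4 + q4*a_3 = 0, i.e. 41552640/17 + (9181440/17)*q1 + (1992384/17)*q2 + (423360/17)*q3 + (86400/17)*q4 = 0.
Solving this linear system: q1 = -45/8, q2 = -37/24, q3 = 1053/40, q4 = 187/8.
The numerator is Q*f truncated at degree 3: P0 = a_0 = 576/17; P1 = a_1 + q1*a_0 = -360/17; P2 = a_2 + q1*a_1 + q2*a_0 = 192/17; P3 = a_3 + q1*a_2 + q2*a_1 + q3*a_0 = -384/85.


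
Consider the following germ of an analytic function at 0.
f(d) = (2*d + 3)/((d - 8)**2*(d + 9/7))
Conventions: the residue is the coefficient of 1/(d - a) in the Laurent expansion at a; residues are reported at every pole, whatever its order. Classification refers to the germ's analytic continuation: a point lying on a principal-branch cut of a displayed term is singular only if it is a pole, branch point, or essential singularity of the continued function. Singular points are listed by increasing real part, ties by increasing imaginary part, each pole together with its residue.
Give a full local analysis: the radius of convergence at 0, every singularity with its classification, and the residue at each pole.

Denominator factor (d + 9/7): pole of order 1 at -9/7, modulus 9/7.
Denominator factor (d - 8)^2: pole of order 2 at 8, modulus 8.
The radius of convergence is the smallest modulus among the singular points: 9/7.
At the order-1 pole -9/7 set g(d) = (d - (-9/7))*f(d) = (2*d + 3)/(d - 8)**2.
Simple pole: residue = g(a) at a = -9/7, which is 21/4225.
At the order-2 pole 8 set g(d) = (d - (8))^2*f(d) = (2*d + 3)/(d + 9/7).
Order-2 pole: residue = g'(a); g'(8) = -21/4225, so the residue is -21/4225.
List the singular points by increasing real part (a conjugate pair: the negative imaginary part first).

Radius of convergence at 0: 9/7.
At -9/7: a pole of order 1; residue 21/4225.
At 8: a pole of order 2; residue -21/4225.


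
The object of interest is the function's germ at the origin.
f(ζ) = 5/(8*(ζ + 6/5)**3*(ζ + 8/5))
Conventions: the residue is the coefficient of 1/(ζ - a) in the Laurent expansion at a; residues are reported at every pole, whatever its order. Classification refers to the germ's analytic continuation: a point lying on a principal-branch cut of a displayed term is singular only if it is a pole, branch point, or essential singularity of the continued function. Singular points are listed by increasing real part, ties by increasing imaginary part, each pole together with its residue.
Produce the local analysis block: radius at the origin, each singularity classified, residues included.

Radius of convergence at 0: 6/5.
At -8/5: a pole of order 1; residue -625/64.
At -6/5: a pole of order 3; residue 625/64.

Denominator factor (ζ + 6/5)^3: pole of order 3 at -6/5, modulus 6/5.
Denominator factor (ζ + 8/5): pole of order 1 at -8/5, modulus 8/5.
The radius of convergence is the smallest modulus among the singular points: 6/5.
At the order-1 pole -8/5 set g(ζ) = (ζ - (-8/5))*f(ζ) = 5/(8*(ζ + 6/5)**3).
Simple pole: residue = g(a) at a = -8/5, which is -625/64.
At the order-3 pole -6/5 set g(ζ) = (ζ - (-6/5))^3*f(ζ) = 5/(8*(ζ + 8/5)).
Order-3 pole: residue = g''(a)/2; g''(-6/5) = 625/32, so the residue is 625/64.
List the singular points by increasing real part (a conjugate pair: the negative imaginary part first).
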